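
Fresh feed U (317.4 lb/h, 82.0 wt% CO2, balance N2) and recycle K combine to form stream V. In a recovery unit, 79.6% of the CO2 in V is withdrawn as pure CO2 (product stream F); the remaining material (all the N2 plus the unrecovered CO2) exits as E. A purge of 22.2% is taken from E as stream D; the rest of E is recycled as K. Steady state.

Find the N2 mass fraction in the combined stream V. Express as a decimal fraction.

0.454

N2 enters only via U and leaves only via the purge: 317.4×0.180 = 0.222×(N2 in E), and the recovery unit passes all N2, so N2 in V = N2 in E = 257.35 lb/h.
CO2 in V: m_A = 317.4×0.820 + (1−0.222)·(1−0.796)·m_A, so m_A = 260.27/0.8413 = 309.37 lb/h.
V = 309.37 + 257.35 = 566.72 lb/h.
N2 fraction in V = 257.35/566.72 = 0.454.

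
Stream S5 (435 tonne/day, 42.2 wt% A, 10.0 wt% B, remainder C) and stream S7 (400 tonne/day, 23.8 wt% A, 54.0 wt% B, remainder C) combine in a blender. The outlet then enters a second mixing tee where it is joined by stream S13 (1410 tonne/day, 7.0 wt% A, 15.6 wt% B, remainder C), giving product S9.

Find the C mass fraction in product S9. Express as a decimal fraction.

Overall, product flow = 2245 tonne/day.
C in = 435×0.478 + 400×0.222 + 1410×0.774 = 1388.1 tonne/day.
C fraction in S9 = 0.618.

0.618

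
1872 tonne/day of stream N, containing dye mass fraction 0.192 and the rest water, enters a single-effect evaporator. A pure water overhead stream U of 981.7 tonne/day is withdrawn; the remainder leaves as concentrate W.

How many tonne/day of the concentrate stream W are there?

Concentrate = 1872 − 981.7 = 890.3 tonne/day.

890.3 tonne/day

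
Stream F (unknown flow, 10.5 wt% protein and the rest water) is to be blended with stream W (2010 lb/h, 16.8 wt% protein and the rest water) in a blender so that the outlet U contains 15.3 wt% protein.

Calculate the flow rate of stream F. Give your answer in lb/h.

628.1 lb/h

Let F be the unknown flow. Total out = 2010 + F.
protein balance: 337.68 + 0.105·F = 0.153·(2010 + F)
(0.105 − 0.153)·F = 0.153×2010 − 337.68 = -30.15
F = -30.15 / -0.048 = 628.13 lb/h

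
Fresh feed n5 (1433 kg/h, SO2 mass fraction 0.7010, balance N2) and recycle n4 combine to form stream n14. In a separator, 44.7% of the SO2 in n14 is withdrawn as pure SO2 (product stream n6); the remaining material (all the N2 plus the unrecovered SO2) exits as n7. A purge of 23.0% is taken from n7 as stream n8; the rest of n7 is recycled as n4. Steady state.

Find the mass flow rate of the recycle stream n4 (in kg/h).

2179 kg/h

N2 enters only via n5 and leaves only via the purge: 1433×0.299 = 0.230×(N2 in n7), and the separator passes all N2, so N2 in n14 = N2 in n7 = 1862.9 kg/h.
SO2 in n14: m_A = 1433×0.701 + (1−0.230)·(1−0.447)·m_A, so m_A = 1004.5/0.5742 = 1749.5 kg/h.
n7 = (1−0.447)×1749.5 + 1862.9 = 2830.4 kg/h.
Recycle n4 = (1−0.230)×2830.4 = 2179.4 kg/h.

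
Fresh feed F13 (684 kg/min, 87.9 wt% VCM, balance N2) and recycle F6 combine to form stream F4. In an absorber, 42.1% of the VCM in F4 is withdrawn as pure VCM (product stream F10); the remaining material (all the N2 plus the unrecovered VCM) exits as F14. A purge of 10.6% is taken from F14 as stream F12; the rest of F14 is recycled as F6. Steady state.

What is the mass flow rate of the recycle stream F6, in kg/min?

1343 kg/min

N2 enters only via F13 and leaves only via the purge: 684×0.121 = 0.106×(N2 in F14), and the absorber passes all N2, so N2 in F4 = N2 in F14 = 780.79 kg/min.
VCM in F4: m_A = 684×0.879 + (1−0.106)·(1−0.421)·m_A, so m_A = 601.24/0.4824 = 1246.4 kg/min.
F14 = (1−0.421)×1246.4 + 780.79 = 1502.5 kg/min.
Recycle F6 = (1−0.106)×1502.5 = 1343.2 kg/min.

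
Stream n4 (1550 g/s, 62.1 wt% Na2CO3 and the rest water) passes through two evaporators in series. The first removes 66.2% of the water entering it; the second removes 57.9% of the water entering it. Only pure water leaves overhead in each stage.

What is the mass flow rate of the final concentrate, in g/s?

1046 g/s

water in feed = 1550×0.379 = 587.45 g/s.
After stage 1: water left = (1−0.662)×587.45 = 198.56; stream total = 1161.1 g/s.
After stage 2: water left = (1−0.579)×198.56 = 83.593; final concentrate = 1046.1 g/s.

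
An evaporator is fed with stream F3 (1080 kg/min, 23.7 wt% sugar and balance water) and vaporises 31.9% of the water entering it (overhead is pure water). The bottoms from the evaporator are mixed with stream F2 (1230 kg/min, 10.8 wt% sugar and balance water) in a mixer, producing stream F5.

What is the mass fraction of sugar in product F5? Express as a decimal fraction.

0.1899

Vapour removed = 0.319×0.763×1080 = 262.87 kg/min; concentrate = 817.13 kg/min.
sugar reaching the mixer = 255.96 (from concentrate) + 1230×0.108 = 388.8 kg/min.
Product flow = 817.13 + 1230 = 2047.1 kg/min; sugar fraction = 0.1899.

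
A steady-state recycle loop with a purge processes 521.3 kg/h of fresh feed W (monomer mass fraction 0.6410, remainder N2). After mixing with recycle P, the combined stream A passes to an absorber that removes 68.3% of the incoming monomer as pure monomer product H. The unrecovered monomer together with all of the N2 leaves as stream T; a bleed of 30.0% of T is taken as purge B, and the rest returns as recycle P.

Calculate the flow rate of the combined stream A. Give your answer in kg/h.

1053 kg/h

N2 enters only via W and leaves only via the purge: 521.3×0.359 = 0.300×(N2 in T), and the absorber passes all N2, so N2 in A = N2 in T = 623.82 kg/h.
monomer in A: m_A = 521.3×0.641 + (1−0.300)·(1−0.683)·m_A, so m_A = 334.15/0.7781 = 429.45 kg/h.
A = 429.45 + 623.82 = 1053.3 kg/h.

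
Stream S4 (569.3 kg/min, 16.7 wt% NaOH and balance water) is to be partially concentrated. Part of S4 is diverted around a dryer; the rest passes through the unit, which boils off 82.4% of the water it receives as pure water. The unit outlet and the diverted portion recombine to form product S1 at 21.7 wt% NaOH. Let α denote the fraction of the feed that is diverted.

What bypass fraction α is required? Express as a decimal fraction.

0.664

All 569.3×0.167 = 95.073 kg/min of NaOH reaches S1, so S1 = 95.073/0.217 = 438.12 kg/min and vapour = 131.18 kg/min.
The evaporator receives (1−α)·569.3 of feed at 0.833 water and removes 0.824 of that water:
0.824×0.833×(1−α)×569.3 = 131.18
(1−α) = 131.18/390.76 = 0.3357;  α = 0.6643.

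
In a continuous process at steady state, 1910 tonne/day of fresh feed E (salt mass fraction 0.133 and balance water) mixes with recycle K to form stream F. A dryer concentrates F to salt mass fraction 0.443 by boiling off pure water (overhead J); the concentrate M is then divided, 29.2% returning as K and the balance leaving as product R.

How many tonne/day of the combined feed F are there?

Overall salt balance (none leaves overhead): salt in fresh feed = salt in product, i.e. 1910×0.133 = (1−0.292)·M·0.443.
M = 254.03/(0.443×0.708) = 809.93 tonne/day.
Recycle K = 0.292×809.93 = 236.5 tonne/day.
Combined feed F = 1910 + 236.5 = 2146.5 tonne/day.

2146 tonne/day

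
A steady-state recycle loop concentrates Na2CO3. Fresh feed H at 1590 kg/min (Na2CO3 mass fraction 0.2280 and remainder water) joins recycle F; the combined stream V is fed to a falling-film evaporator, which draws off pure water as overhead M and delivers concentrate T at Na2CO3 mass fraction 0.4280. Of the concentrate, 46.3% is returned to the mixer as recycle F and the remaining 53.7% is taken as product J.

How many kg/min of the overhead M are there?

743 kg/min

Overall Na2CO3 balance (none leaves overhead): Na2CO3 in fresh feed = Na2CO3 in product, i.e. 1590×0.228 = (1−0.463)·T·0.428.
T = 362.52/(0.428×0.537) = 1577.3 kg/min.
Recycle F = 0.463×1577.3 = 730.29 kg/min.
Combined feed V = 1590 + 730.29 = 2320.3 kg/min.
Overhead M = V − T = 2320.3 − 1577.3 = 742.99 kg/min.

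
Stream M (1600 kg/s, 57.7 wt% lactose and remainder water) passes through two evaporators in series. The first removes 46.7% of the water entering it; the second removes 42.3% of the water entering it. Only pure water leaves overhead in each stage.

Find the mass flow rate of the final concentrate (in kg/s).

water in feed = 1600×0.423 = 676.8 kg/s.
After stage 1: water left = (1−0.467)×676.8 = 360.73; stream total = 1283.9 kg/s.
After stage 2: water left = (1−0.423)×360.73 = 208.14; final concentrate = 1131.3 kg/s.

1131 kg/s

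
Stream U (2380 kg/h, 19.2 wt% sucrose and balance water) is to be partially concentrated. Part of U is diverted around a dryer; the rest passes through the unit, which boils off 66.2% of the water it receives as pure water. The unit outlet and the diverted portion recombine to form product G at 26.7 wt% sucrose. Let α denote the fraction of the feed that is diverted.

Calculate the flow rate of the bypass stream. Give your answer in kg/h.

All 2380×0.192 = 456.96 kg/h of sucrose reaches G, so G = 456.96/0.267 = 1711.5 kg/h and vapour = 668.54 kg/h.
The evaporator receives (1−α)·2380 of feed at 0.808 water and removes 0.662 of that water:
0.662×0.808×(1−α)×2380 = 668.54
(1−α) = 668.54/1273.1 = 0.5251;  α = 0.4749.
Bypass flow = 0.4749×2380 = 1130.2 kg/h.

1130 kg/h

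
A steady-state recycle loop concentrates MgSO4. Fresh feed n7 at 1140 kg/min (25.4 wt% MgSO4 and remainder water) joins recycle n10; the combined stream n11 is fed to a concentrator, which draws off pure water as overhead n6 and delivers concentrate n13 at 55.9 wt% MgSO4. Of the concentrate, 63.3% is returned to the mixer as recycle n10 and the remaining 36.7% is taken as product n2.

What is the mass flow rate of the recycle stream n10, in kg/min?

Overall MgSO4 balance (none leaves overhead): MgSO4 in fresh feed = MgSO4 in product, i.e. 1140×0.254 = (1−0.633)·n13·0.559.
n13 = 289.56/(0.559×0.367) = 1411.4 kg/min.
Recycle n10 = 0.633×1411.4 = 893.44 kg/min.

893.4 kg/min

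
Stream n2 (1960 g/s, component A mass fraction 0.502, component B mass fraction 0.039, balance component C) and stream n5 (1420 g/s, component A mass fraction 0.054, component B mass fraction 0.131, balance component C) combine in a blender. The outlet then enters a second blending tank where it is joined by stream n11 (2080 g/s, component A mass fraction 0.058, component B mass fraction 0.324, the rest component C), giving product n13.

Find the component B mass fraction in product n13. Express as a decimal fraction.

Overall, product flow = 5460 g/s.
component B in = 1960×0.039 + 1420×0.131 + 2080×0.324 = 936.38 g/s.
component B fraction in n13 = 0.171.

0.171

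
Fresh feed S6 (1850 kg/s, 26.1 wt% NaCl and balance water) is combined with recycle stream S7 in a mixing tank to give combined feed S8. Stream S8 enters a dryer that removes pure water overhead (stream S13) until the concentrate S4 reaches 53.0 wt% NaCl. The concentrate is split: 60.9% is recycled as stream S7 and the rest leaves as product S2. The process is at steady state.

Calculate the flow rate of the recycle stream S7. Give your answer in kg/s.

Overall NaCl balance (none leaves overhead): NaCl in fresh feed = NaCl in product, i.e. 1850×0.261 = (1−0.609)·S4·0.530.
S4 = 482.85/(0.530×0.391) = 2330 kg/s.
Recycle S7 = 0.609×2330 = 1419 kg/s.

1419 kg/s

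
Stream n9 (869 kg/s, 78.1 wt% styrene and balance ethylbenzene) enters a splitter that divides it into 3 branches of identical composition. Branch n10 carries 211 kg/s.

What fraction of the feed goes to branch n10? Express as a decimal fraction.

Fraction to n10 = 211/869 = 0.2428.

0.243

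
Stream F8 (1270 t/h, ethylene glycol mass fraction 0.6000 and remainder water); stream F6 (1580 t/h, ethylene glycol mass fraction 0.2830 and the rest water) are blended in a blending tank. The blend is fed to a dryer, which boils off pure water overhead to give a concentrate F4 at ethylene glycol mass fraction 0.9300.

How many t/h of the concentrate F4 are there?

1300 t/h

ethylene glycol entering = 1270×0.600 + 1580×0.283 = 1209.1 t/h.
All ethylene glycol reports to F4, so F4 = 1209.1/0.930 = 1300.2 t/h.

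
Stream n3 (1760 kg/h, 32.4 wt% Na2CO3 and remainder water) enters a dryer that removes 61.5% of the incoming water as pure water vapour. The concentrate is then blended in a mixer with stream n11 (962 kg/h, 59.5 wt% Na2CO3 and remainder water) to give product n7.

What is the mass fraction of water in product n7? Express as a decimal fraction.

Vapour removed = 0.615×0.676×1760 = 731.7 kg/h; concentrate = 1028.3 kg/h.
water reaching the mixer = 458.06 (from concentrate) + 962×0.405 = 847.67 kg/h.
Product flow = 1028.3 + 962 = 1990.3 kg/h; water fraction = 0.426.

0.426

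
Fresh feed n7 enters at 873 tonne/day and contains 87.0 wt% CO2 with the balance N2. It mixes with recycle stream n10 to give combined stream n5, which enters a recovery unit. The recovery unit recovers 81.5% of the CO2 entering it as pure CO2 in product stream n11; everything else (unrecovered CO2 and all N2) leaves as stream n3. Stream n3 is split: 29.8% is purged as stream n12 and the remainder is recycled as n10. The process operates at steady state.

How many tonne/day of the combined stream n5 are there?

N2 enters only via n7 and leaves only via the purge: 873×0.130 = 0.298×(N2 in n3), and the recovery unit passes all N2, so N2 in n5 = N2 in n3 = 380.84 tonne/day.
CO2 in n5: m_A = 873×0.870 + (1−0.298)·(1−0.815)·m_A, so m_A = 759.51/0.8701 = 872.87 tonne/day.
n5 = 872.87 + 380.84 = 1253.7 tonne/day.

1254 tonne/day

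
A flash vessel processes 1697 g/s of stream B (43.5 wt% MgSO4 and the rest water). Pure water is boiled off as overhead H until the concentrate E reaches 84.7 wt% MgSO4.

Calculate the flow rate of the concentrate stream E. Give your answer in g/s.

MgSO4 is conserved: 1697×0.435 = 738.2 g/s all reports to the concentrate.
Concentrate = 738.2/(target fraction) = 871.54 g/s.

871.5 g/s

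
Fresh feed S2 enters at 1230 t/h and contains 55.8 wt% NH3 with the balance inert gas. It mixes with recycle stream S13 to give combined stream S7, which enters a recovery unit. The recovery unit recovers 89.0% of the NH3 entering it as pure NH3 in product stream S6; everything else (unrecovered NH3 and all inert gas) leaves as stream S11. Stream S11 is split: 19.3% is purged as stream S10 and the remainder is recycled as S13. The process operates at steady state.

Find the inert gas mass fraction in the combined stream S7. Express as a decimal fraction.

inert gas enters only via S2 and leaves only via the purge: 1230×0.442 = 0.193×(inert gas in S11), and the recovery unit passes all inert gas, so inert gas in S7 = inert gas in S11 = 2816.9 t/h.
NH3 in S7: m_A = 1230×0.558 + (1−0.193)·(1−0.890)·m_A, so m_A = 686.34/0.9112 = 753.2 t/h.
S7 = 753.2 + 2816.9 = 3570.1 t/h.
inert gas fraction in S7 = 2816.9/3570.1 = 0.789.

0.789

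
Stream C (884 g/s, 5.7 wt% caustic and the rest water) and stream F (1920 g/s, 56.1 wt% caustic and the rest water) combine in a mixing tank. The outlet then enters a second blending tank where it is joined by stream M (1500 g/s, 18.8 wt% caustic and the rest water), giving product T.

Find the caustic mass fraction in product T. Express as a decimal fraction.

Overall, product flow = 4304 g/s.
caustic in = 884×0.057 + 1920×0.561 + 1500×0.188 = 1409.5 g/s.
caustic fraction in T = 0.327.

0.327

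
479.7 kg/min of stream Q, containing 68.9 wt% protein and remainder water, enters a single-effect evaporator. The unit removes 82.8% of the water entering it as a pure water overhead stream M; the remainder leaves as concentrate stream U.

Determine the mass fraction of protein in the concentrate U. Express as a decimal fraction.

protein is not removed: 479.7×0.689 = 330.51 kg/min of protein enters U.
water entering = 479.7×0.311 = 149.19 kg/min; overhead removed = 0.828×149.19 = 123.53 kg/min.
Concentrate = 479.7 − 123.53 = 356.17 kg/min.
Mass fraction = 330.51/356.17 = 0.9280.

0.9280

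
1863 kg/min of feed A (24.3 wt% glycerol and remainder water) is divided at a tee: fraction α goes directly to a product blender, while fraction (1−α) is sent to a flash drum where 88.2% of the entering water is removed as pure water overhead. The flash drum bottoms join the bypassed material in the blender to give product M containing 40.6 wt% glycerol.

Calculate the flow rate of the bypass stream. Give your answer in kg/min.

742.8 kg/min

All 1863×0.243 = 452.71 kg/min of glycerol reaches M, so M = 452.71/0.406 = 1115 kg/min and vapour = 747.95 kg/min.
The evaporator receives (1−α)·1863 of feed at 0.757 water and removes 0.882 of that water:
0.882×0.757×(1−α)×1863 = 747.95
(1−α) = 747.95/1243.9 = 0.6013;  α = 0.3987.
Bypass flow = 0.3987×1863 = 742.76 kg/min.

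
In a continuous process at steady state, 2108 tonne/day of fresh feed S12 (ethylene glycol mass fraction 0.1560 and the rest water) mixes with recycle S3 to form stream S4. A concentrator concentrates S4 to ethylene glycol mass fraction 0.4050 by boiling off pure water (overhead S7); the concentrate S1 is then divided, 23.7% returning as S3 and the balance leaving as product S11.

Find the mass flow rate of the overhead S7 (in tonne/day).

1296 tonne/day

Overall ethylene glycol balance (none leaves overhead): ethylene glycol in fresh feed = ethylene glycol in product, i.e. 2108×0.156 = (1−0.237)·S1·0.405.
S1 = 328.85/(0.405×0.763) = 1064.2 tonne/day.
Recycle S3 = 0.237×1064.2 = 252.21 tonne/day.
Combined feed S4 = 2108 + 252.21 = 2360.2 tonne/day.
Overhead S7 = S4 − S1 = 2360.2 − 1064.2 = 1296 tonne/day.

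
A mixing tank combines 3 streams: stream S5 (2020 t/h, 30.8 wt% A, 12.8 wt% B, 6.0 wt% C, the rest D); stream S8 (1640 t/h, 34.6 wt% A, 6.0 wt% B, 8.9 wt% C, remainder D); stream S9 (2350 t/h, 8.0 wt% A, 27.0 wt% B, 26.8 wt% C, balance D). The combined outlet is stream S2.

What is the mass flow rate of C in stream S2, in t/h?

897 t/h

C out = C in = 2020×0.060 + 1640×0.089 + 2350×0.268 = 896.96 t/h.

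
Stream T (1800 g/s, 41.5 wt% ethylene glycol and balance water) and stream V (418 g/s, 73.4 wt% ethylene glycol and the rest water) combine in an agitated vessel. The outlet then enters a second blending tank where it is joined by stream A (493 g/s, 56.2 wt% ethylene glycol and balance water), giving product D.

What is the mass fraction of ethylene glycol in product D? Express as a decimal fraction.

0.491

Overall, product flow = 2711 g/s.
ethylene glycol in = 1800×0.415 + 418×0.734 + 493×0.562 = 1330.9 g/s.
ethylene glycol fraction in D = 0.491.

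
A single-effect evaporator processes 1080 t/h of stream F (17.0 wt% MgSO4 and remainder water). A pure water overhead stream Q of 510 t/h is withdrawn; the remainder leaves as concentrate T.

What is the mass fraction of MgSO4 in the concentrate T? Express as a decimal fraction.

0.322

MgSO4 is not removed: 1080×0.170 = 183.6 t/h of MgSO4 enters T.
Concentrate = 1080 − 510 = 570 t/h.
Mass fraction = 183.6/570 = 0.322.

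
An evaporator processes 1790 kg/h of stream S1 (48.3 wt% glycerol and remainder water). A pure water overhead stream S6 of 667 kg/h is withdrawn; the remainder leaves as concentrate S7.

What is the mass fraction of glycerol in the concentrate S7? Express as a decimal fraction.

glycerol is not removed: 1790×0.483 = 864.57 kg/h of glycerol enters S7.
Concentrate = 1790 − 667 = 1123 kg/h.
Mass fraction = 864.57/1123 = 0.770.

0.770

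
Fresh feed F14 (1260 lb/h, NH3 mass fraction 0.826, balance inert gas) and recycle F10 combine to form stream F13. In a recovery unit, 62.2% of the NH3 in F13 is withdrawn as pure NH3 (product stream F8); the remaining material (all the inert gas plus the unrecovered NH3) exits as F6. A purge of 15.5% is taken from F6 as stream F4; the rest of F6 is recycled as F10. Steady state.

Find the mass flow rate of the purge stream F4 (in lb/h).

308.8 lb/h

inert gas enters only via F14 and leaves only via the purge: 1260×0.174 = 0.155×(inert gas in F6), and the recovery unit passes all inert gas, so inert gas in F13 = inert gas in F6 = 1414.5 lb/h.
NH3 in F13: m_A = 1260×0.826 + (1−0.155)·(1−0.622)·m_A, so m_A = 1040.8/0.6806 = 1529.2 lb/h.
F6 = (1−0.622)×1529.2 + 1414.5 = 1992.5 lb/h.
Purge F4 = 0.155×1992.5 = 308.84 lb/h.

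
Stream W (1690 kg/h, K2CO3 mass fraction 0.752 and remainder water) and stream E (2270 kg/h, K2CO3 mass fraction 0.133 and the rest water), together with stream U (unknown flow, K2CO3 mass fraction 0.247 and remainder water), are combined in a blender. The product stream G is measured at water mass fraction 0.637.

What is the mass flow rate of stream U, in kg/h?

Let U be the unknown flow. Total out = 3960 + U.
water balance: 2387.2 + 0.753·U = 0.637·(3960 + U)
(0.753 − 0.637)·U = 0.637×3960 − 2387.2 = 135.31
U = 135.31 / 0.116 = 1166.5 kg/h

1166 kg/h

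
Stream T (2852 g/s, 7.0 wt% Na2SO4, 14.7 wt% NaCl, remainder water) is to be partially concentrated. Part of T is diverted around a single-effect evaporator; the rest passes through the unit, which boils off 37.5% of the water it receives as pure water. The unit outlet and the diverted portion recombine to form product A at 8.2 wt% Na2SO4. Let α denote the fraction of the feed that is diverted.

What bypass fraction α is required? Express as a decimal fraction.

0.502

All 2852×0.070 = 199.64 g/s of Na2SO4 reaches A, so A = 199.64/0.082 = 2434.6 g/s and vapour = 417.37 g/s.
The evaporator receives (1−α)·2852 of feed at 0.783 water and removes 0.375 of that water:
0.375×0.783×(1−α)×2852 = 417.37
(1−α) = 417.37/837.42 = 0.4984;  α = 0.5016.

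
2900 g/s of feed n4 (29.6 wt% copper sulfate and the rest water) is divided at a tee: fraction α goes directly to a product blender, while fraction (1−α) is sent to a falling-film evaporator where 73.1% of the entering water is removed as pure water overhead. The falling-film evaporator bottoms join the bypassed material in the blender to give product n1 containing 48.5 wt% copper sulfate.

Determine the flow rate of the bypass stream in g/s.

704 g/s

All 2900×0.296 = 858.4 g/s of copper sulfate reaches n1, so n1 = 858.4/0.485 = 1769.9 g/s and vapour = 1130.1 g/s.
The evaporator receives (1−α)·2900 of feed at 0.704 water and removes 0.731 of that water:
0.731×0.704×(1−α)×2900 = 1130.1
(1−α) = 1130.1/1492.4 = 0.7572;  α = 0.2428.
Bypass flow = 0.2428×2900 = 704.02 g/s.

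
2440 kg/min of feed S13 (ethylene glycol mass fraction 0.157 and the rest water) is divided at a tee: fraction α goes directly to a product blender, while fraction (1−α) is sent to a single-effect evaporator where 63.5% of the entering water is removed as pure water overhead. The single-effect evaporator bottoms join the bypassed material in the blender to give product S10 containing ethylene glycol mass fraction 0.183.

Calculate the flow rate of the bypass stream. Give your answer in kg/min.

1792 kg/min

All 2440×0.157 = 383.08 kg/min of ethylene glycol reaches S10, so S10 = 383.08/0.183 = 2093.3 kg/min and vapour = 346.67 kg/min.
The evaporator receives (1−α)·2440 of feed at 0.843 water and removes 0.635 of that water:
0.635×0.843×(1−α)×2440 = 346.67
(1−α) = 346.67/1306.1 = 0.2654;  α = 0.7346.
Bypass flow = 0.7346×2440 = 1792.4 kg/min.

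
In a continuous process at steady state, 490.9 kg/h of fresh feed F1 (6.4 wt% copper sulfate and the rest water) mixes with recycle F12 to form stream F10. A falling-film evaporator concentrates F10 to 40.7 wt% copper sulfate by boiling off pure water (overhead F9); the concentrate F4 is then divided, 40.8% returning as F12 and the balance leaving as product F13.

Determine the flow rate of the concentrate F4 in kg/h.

130.4 kg/h

Overall copper sulfate balance (none leaves overhead): copper sulfate in fresh feed = copper sulfate in product, i.e. 490.9×0.064 = (1−0.408)·F4·0.407.
F4 = 31.418/(0.407×0.592) = 130.39 kg/h.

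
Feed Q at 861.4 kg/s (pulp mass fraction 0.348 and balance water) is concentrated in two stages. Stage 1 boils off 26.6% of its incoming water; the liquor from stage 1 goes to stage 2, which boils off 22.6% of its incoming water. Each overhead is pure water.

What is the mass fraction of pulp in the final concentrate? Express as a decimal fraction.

0.484

water in feed = 861.4×0.652 = 561.63 kg/s.
After stage 1: water left = (1−0.266)×561.63 = 412.24; stream total = 712.01 kg/s.
After stage 2: water left = (1−0.226)×412.24 = 319.07; final concentrate = 618.84 kg/s.
pulp fraction = 299.77/618.84 = 0.484.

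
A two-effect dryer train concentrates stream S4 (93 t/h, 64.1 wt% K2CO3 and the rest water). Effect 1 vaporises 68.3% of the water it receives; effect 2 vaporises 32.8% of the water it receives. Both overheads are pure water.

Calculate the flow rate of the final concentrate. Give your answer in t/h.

66.73 t/h

water in feed = 93×0.359 = 33.387 t/h.
After stage 1: water left = (1−0.683)×33.387 = 10.584; stream total = 70.197 t/h.
After stage 2: water left = (1−0.328)×10.584 = 7.1122; final concentrate = 66.725 t/h.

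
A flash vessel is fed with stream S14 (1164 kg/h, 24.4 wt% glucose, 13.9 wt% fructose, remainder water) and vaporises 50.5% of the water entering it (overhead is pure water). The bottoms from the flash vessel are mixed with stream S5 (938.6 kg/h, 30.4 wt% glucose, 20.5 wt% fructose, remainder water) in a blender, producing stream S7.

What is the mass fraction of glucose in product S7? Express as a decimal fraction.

0.327

Vapour removed = 0.505×0.617×1164 = 362.68 kg/h; concentrate = 801.32 kg/h.
glucose reaching the mixer = 284.02 (from concentrate) + 938.6×0.304 = 569.35 kg/h.
Product flow = 801.32 + 938.6 = 1739.9 kg/h; glucose fraction = 0.327.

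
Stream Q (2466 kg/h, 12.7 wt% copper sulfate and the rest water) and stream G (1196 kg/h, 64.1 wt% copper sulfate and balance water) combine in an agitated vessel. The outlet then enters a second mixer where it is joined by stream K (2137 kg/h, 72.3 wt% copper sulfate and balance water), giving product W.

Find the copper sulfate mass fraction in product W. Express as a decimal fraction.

Overall, product flow = 5799 kg/h.
copper sulfate in = 2466×0.127 + 1196×0.641 + 2137×0.723 = 2624.9 kg/h.
copper sulfate fraction in W = 0.4526.

0.4526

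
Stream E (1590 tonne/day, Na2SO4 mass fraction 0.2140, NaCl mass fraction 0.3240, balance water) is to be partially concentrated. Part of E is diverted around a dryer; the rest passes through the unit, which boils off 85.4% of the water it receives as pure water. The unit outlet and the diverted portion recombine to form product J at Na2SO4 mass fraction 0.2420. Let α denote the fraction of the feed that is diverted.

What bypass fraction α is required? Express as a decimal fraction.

All 1590×0.214 = 340.26 tonne/day of Na2SO4 reaches J, so J = 340.26/0.242 = 1406 tonne/day and vapour = 183.97 tonne/day.
The evaporator receives (1−α)·1590 of feed at 0.462 water and removes 0.854 of that water:
0.854×0.462×(1−α)×1590 = 183.97
(1−α) = 183.97/627.33 = 0.2933;  α = 0.7067.

0.707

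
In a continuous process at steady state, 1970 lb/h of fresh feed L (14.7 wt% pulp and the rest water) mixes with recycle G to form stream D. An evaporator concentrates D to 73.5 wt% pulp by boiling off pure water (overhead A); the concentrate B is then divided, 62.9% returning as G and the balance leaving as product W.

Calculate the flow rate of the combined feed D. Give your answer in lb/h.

2638 lb/h

Overall pulp balance (none leaves overhead): pulp in fresh feed = pulp in product, i.e. 1970×0.147 = (1−0.629)·B·0.735.
B = 289.59/(0.735×0.371) = 1062 lb/h.
Recycle G = 0.629×1062 = 667.99 lb/h.
Combined feed D = 1970 + 667.99 = 2638 lb/h.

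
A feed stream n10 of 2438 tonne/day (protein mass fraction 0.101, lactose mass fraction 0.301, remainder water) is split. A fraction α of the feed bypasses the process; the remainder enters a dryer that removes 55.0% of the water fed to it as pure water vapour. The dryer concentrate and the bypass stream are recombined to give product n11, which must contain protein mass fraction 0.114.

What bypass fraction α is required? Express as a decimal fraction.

0.653

All 2438×0.101 = 246.24 tonne/day of protein reaches n11, so n11 = 246.24/0.114 = 2160 tonne/day and vapour = 278.02 tonne/day.
The evaporator receives (1−α)·2438 of feed at 0.598 water and removes 0.550 of that water:
0.550×0.598×(1−α)×2438 = 278.02
(1−α) = 278.02/801.86 = 0.3467;  α = 0.6533.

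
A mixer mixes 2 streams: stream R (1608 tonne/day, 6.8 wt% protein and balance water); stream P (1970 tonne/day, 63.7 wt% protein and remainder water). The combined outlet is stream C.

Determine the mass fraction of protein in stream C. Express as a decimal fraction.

0.3813

Total flow out = 1608 + 1970 = 3578 tonne/day.
protein in = 1608×0.068 + 1970×0.637 = 1364.2 tonne/day.
protein mass fraction in C = 1364.2/3578 = 0.3813.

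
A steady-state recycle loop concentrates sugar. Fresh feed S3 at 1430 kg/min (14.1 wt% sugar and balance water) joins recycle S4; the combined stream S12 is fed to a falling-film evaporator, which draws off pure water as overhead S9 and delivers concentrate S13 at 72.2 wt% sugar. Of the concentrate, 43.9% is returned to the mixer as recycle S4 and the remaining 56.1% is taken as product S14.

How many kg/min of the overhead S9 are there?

Overall sugar balance (none leaves overhead): sugar in fresh feed = sugar in product, i.e. 1430×0.141 = (1−0.439)·S13·0.722.
S13 = 201.63/(0.722×0.561) = 497.8 kg/min.
Recycle S4 = 0.439×497.8 = 218.53 kg/min.
Combined feed S12 = 1430 + 218.53 = 1648.5 kg/min.
Overhead S9 = S12 − S13 = 1648.5 − 497.8 = 1150.7 kg/min.

1151 kg/min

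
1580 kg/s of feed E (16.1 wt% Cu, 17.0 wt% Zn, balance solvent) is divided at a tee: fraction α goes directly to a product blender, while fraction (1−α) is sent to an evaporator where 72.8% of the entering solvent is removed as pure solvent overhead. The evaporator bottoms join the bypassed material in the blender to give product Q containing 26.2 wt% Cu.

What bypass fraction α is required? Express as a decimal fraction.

All 1580×0.161 = 254.38 kg/s of Cu reaches Q, so Q = 254.38/0.262 = 970.92 kg/s and vapour = 609.08 kg/s.
The evaporator receives (1−α)·1580 of feed at 0.669 solvent and removes 0.728 of that solvent:
0.728×0.669×(1−α)×1580 = 609.08
(1−α) = 609.08/769.51 = 0.7915;  α = 0.2085.

0.208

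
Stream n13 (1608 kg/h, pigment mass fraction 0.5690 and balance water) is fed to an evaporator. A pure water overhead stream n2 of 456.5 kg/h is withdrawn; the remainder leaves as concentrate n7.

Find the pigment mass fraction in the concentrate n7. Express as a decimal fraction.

pigment is not removed: 1608×0.569 = 914.95 kg/h of pigment enters n7.
Concentrate = 1608 − 456.5 = 1151.5 kg/h.
Mass fraction = 914.95/1151.5 = 0.7946.

0.7946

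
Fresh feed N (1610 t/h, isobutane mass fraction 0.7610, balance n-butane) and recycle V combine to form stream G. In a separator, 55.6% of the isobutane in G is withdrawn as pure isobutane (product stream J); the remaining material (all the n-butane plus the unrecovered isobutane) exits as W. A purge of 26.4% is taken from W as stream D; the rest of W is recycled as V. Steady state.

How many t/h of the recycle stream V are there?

n-butane enters only via N and leaves only via the purge: 1610×0.239 = 0.264×(n-butane in W), and the separator passes all n-butane, so n-butane in G = n-butane in W = 1457.5 t/h.
isobutane in G: m_A = 1610×0.761 + (1−0.264)·(1−0.556)·m_A, so m_A = 1225.2/0.6732 = 1819.9 t/h.
W = (1−0.556)×1819.9 + 1457.5 = 2265.6 t/h.
Recycle V = (1−0.264)×2265.6 = 1667.5 t/h.

1667 t/h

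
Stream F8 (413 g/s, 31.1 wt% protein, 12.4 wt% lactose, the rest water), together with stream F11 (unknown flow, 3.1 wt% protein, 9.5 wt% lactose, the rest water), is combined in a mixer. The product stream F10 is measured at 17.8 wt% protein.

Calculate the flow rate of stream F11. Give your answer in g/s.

Let F11 be the unknown flow. Total out = 413 + F11.
protein balance: 128.44 + 0.031·F11 = 0.178·(413 + F11)
(0.031 − 0.178)·F11 = 0.178×413 − 128.44 = -54.929
F11 = -54.929 / -0.147 = 373.67 g/s

373.7 g/s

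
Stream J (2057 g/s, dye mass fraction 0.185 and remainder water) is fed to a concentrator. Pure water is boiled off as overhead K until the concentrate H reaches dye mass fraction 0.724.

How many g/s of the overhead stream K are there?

dye is conserved: 2057×0.185 = 380.55 g/s all reports to the concentrate.
Concentrate = 380.55/(target fraction) = 525.61 g/s.
Overhead = 2057 − 525.61 = 1531.4 g/s.

1531 g/s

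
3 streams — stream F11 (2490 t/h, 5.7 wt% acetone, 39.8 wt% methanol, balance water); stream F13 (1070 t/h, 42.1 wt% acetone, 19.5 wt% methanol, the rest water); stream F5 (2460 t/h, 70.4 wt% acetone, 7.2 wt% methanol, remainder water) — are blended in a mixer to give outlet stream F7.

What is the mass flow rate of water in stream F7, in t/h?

2319 t/h

water out = water in = 2490×0.545 + 1070×0.384 + 2460×0.224 = 2319 t/h.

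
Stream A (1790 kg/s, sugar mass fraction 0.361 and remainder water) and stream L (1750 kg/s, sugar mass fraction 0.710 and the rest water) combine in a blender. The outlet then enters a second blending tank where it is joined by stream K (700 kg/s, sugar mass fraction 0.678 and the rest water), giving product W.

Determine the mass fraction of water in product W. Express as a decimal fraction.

Overall, product flow = 4240 kg/s.
water in = 1790×0.639 + 1750×0.290 + 700×0.322 = 1876.7 kg/s.
water fraction in W = 0.443.

0.443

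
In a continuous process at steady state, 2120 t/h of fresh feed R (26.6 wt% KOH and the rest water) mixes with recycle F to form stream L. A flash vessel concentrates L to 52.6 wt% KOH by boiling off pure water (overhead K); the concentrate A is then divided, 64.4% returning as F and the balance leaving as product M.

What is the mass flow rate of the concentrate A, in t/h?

3011 t/h

Overall KOH balance (none leaves overhead): KOH in fresh feed = KOH in product, i.e. 2120×0.266 = (1−0.644)·A·0.526.
A = 563.92/(0.526×0.356) = 3011.5 t/h.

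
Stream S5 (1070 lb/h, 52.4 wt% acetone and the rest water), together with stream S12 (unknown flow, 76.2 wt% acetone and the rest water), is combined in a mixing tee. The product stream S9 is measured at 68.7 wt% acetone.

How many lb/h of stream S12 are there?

Let S12 be the unknown flow. Total out = 1070 + S12.
acetone balance: 560.68 + 0.762·S12 = 0.687·(1070 + S12)
(0.762 − 0.687)·S12 = 0.687×1070 − 560.68 = 174.41
S12 = 174.41 / 0.075 = 2325.5 lb/h

2325 lb/h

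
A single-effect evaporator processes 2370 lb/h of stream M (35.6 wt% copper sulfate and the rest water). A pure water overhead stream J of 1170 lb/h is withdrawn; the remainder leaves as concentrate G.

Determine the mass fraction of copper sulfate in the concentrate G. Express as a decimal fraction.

0.703

copper sulfate is not removed: 2370×0.356 = 843.72 lb/h of copper sulfate enters G.
Concentrate = 2370 − 1170 = 1200 lb/h.
Mass fraction = 843.72/1200 = 0.703.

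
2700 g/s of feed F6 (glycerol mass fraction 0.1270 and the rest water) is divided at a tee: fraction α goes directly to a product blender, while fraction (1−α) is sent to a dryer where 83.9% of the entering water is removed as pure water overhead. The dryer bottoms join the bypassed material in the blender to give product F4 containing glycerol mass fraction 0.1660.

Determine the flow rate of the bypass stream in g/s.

1834 g/s

All 2700×0.127 = 342.9 g/s of glycerol reaches F4, so F4 = 342.9/0.166 = 2065.7 g/s and vapour = 634.34 g/s.
The evaporator receives (1−α)·2700 of feed at 0.873 water and removes 0.839 of that water:
0.839×0.873×(1−α)×2700 = 634.34
(1−α) = 634.34/1977.6 = 0.3208;  α = 0.6792.
Bypass flow = 0.6792×2700 = 1833.9 g/s.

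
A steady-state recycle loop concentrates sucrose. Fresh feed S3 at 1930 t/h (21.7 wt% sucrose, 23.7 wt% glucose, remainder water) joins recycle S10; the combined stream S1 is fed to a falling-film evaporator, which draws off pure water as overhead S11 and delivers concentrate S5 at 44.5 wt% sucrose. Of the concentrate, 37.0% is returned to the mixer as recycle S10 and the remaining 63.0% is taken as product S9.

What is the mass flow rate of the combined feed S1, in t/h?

2483 t/h

Overall sucrose balance (none leaves overhead): sucrose in fresh feed = sucrose in product, i.e. 1930×0.217 = (1−0.370)·S5·0.445.
S5 = 418.81/(0.445×0.630) = 1493.9 t/h.
Recycle S10 = 0.370×1493.9 = 552.74 t/h.
Combined feed S1 = 1930 + 552.74 = 2482.7 t/h.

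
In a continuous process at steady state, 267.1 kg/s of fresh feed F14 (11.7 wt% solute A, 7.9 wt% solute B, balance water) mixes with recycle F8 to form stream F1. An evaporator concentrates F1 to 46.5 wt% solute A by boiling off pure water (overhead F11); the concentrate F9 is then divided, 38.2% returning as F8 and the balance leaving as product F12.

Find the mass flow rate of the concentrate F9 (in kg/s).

Overall solute A balance (none leaves overhead): solute A in fresh feed = solute A in product, i.e. 267.1×0.117 = (1−0.382)·F9·0.465.
F9 = 31.251/(0.465×0.618) = 108.75 kg/s.

108.7 kg/s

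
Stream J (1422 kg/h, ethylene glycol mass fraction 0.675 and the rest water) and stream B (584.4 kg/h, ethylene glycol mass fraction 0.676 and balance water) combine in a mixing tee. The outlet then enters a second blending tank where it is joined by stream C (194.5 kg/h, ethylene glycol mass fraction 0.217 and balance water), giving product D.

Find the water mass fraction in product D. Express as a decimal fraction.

0.365

Overall, product flow = 2200.9 kg/h.
water in = 1422×0.325 + 584.4×0.324 + 194.5×0.783 = 803.79 kg/h.
water fraction in D = 0.365.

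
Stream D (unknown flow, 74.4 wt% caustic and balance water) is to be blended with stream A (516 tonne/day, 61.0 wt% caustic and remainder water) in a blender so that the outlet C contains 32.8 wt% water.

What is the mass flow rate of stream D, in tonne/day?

444.3 tonne/day

Let D be the unknown flow. Total out = 516 + D.
water balance: 201.24 + 0.256·D = 0.328·(516 + D)
(0.256 − 0.328)·D = 0.328×516 − 201.24 = -31.992
D = -31.992 / -0.072 = 444.33 tonne/day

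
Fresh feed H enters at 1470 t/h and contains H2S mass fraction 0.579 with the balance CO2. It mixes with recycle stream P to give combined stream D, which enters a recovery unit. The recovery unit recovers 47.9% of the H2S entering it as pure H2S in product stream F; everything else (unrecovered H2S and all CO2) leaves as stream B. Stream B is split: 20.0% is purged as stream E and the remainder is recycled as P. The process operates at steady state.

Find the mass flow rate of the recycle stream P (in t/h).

3084 t/h

CO2 enters only via H and leaves only via the purge: 1470×0.421 = 0.200×(CO2 in B), and the recovery unit passes all CO2, so CO2 in D = CO2 in B = 3094.3 t/h.
H2S in D: m_A = 1470×0.579 + (1−0.200)·(1−0.479)·m_A, so m_A = 851.13/0.5832 = 1459.4 t/h.
B = (1−0.479)×1459.4 + 3094.3 = 3854.7 t/h.
Recycle P = (1−0.200)×3854.7 = 3083.8 t/h.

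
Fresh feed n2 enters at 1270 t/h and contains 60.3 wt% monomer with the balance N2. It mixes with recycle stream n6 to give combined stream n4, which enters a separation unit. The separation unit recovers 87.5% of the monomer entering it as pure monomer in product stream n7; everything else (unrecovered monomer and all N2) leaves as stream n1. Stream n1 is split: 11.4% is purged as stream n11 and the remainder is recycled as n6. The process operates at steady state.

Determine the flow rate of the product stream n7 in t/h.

monomer in n4: m_A = 1270×0.603 + (1−0.114)·(1−0.875)·m_A, so m_A = 765.81/0.8892 = 861.19 t/h.
Product n7 = 0.875×861.19 = 753.54 t/h.

753.5 t/h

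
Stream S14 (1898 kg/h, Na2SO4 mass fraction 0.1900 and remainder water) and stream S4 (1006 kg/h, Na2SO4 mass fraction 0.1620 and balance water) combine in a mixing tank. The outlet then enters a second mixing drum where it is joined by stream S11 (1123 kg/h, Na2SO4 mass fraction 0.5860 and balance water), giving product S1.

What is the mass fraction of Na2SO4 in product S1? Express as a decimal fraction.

Overall, product flow = 4027 kg/h.
Na2SO4 in = 1898×0.190 + 1006×0.162 + 1123×0.586 = 1181.7 kg/h.
Na2SO4 fraction in S1 = 0.2934.

0.2934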